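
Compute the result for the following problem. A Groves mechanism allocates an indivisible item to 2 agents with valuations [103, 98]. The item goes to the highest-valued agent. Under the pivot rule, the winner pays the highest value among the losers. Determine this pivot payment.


Step 1: The efficient winner is agent 0 with value 103
Step 2: Other agents' values: [98]
Step 3: Pivot payment = max(others) = 98
Step 4: The winner pays 98

98


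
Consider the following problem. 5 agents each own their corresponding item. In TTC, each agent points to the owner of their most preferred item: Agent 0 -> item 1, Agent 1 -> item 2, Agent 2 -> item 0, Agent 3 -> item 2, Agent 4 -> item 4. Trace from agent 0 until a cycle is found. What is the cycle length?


Step 1: Trace the pointer graph from agent 0: 0 -> 1 -> 2 -> 0
Step 2: A cycle is detected when we revisit agent 0
Step 3: The cycle is: 0 -> 1 -> 2 -> 0
Step 4: Cycle length = 3

3


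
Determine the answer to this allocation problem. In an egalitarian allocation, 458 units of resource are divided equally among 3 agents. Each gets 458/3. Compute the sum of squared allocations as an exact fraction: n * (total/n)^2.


Step 1: Each agent's share = 458/3
Step 2: Square of each share = (458/3)^2 = 209764/9
Step 3: Sum of squares = 3 * 209764/9 = 209764/3

209764/3


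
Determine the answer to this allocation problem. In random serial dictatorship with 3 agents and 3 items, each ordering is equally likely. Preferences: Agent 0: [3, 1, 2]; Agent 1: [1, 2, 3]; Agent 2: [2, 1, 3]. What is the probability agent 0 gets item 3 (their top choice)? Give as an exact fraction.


Step 1: Agent 0 wants item 3
Step 2: There are 6 possible orderings of agents
Step 3: In 6 orderings, agent 0 gets item 3
Step 4: Probability = 6/6 = 1

1


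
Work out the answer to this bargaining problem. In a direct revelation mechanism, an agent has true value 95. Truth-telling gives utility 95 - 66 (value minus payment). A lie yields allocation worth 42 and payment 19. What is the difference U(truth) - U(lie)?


Step 1: U(truth) = value - payment = 95 - 66 = 29
Step 2: U(lie) = allocation - payment = 42 - 19 = 23
Step 3: IC gap = 29 - 23 = 6

6


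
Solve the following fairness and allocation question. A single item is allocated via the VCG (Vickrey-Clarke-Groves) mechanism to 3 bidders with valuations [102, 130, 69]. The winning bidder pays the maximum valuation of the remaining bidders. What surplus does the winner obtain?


Step 1: The winner is the agent with the highest value: agent 1 with value 130
Step 2: Values of other agents: [102, 69]
Step 3: VCG payment = max of others' values = 102
Step 4: Surplus = 130 - 102 = 28

28


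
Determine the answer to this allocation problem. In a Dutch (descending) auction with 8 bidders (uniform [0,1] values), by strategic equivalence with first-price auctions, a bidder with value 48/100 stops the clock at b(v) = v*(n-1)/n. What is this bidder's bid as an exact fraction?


Step 1: Dutch auctions are strategically equivalent to first-price auctions
Step 2: The equilibrium bid is b(v) = v*(n-1)/n
Step 3: b = 12/25 * 7/8
Step 4: b = 21/50

21/50


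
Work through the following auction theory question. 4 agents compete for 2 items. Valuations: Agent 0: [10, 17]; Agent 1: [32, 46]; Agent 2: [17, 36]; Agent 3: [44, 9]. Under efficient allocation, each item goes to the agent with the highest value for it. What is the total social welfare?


Step 1: For each item, find the maximum value among all agents.
Step 2: Item 0 -> Agent 3 (value 44)
Step 3: Item 1 -> Agent 1 (value 46)
Step 4: Total welfare = 44 + 46 = 90

90


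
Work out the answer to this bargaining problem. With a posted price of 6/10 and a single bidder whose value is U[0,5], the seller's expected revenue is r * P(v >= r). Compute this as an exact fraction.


Step 1: Posted price r = 3/5, value support [0,5]
Step 2: P(v >= r) = (5 - 3/5)/5 = 22/25
Step 3: Expected revenue = r * P(v >= r) = 3/5 * 22/25
Step 4: Revenue = 66/125

66/125


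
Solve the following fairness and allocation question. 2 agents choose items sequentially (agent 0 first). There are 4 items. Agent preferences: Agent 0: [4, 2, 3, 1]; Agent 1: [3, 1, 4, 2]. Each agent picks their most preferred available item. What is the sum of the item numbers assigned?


Step 1: Agent 0 picks item 4
Step 2: Agent 1 picks item 3
Step 3: Sum = 4 + 3 = 7

7


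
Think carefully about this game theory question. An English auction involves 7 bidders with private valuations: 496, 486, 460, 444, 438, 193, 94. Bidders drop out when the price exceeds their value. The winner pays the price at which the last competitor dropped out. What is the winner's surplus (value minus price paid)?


Step 1: Identify the highest value: 496
Step 2: Identify the second-highest value: 486
Step 3: The final price = second-highest value = 486
Step 4: Surplus = 496 - 486 = 10

10


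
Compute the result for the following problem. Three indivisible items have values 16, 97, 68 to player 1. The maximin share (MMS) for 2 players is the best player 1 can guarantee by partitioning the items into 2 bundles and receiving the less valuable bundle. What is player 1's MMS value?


Step 1: Item values = 16, 97, 68
Step 2: Enumerate all 2-bundle partitions and take the smaller bundle:
  Partition 1: {16} vs {97,68} -> bundles 16, 165; min = 16
  Partition 2: {97} vs {16,68} -> bundles 97, 84; min = 84
  Partition 3: {68} vs {16,97} -> bundles 68, 113; min = 68
Step 3: MMS = max(16, 84, 68) = 84

84


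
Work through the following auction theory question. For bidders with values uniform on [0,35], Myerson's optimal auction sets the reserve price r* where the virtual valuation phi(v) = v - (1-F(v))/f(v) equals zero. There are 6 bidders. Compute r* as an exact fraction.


Step 1: For U[0,35], F(v) = v/35 and f(v) = 1/35
Step 2: phi(v) = v - (1 - v/35)/(1/35) = v - (35 - v) = 2v - 35
Step 3: Set phi(r*) = 0: 2r* - 35 = 0
Step 4: r* = 35/2 (the number of bidders n = 6 does not enter)

35/2


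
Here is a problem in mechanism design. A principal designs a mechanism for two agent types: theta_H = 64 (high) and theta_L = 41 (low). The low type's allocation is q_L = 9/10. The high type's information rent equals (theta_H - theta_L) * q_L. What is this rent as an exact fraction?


Step 1: theta_H - theta_L = 64 - 41 = 23
Step 2: Information rent = (theta_H - theta_L) * q_L
Step 3: = 23 * 9/10
Step 4: = 207/10

207/10


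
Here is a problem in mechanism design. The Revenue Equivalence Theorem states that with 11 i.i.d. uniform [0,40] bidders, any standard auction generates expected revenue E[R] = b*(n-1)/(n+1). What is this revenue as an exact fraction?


Step 1: By Revenue Equivalence, expected revenue = b*(n-1)/(n+1)
Step 2: Substituting n = 11, b = 40
Step 3: Revenue = 40*(11-1)/(11+1) = 40*10/12
Step 4: Revenue = 400/12 = 100/3

100/3


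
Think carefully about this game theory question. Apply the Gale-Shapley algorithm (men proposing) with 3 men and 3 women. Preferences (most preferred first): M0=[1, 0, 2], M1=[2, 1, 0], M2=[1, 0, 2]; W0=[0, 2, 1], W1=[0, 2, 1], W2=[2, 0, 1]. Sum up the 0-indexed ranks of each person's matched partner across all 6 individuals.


Step 1: Run Gale-Shapley (men propose, women hold best offer):
  M0 proposes to W1; she accepts
  M1 proposes to W2; she accepts
  M2 proposes to W1; rejected
  M2 proposes to W0; she accepts
Step 2: Final matching: W0-M2, W1-M0, W2-M1
Step 3: 0-indexed ranks (man's rank of his match, then woman's): 1 + 1 + 0 + 0 + 0 + 2
Step 4: Total rank sum = 4

4


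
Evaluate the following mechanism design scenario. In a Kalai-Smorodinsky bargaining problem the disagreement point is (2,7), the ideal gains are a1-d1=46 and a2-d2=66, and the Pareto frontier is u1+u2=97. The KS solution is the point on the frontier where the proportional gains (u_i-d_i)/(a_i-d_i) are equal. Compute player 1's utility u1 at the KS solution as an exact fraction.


Step 1: At the KS point, (u1-d1)/r1 = (u2-d2)/r2 = t and u1+u2 = 97
Step 2: u1 = d1 + r1*t and u2 = d2 + r2*t, so (d1 + r1*t) + (d2 + r2*t) = 97
Step 3: t = (97 - 2 - 7)/(46 + 66) = 88/112 = 11/14
Step 4: u1 = d1 + r1*t = 2 + 46 * 11/14 = 267/7
Step 5: (Check: u2 = d2 + r2*t = 412/7; u1+u2 = 267/7 + 412/7 = 97, on the frontier.)

267/7


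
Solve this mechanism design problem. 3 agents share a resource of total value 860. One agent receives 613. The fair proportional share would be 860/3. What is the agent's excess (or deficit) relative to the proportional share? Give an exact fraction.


Step 1: Proportional share = 860/3
Step 2: Agent's actual allocation = 613
Step 3: Excess = 613 - 860/3 = 979/3

979/3


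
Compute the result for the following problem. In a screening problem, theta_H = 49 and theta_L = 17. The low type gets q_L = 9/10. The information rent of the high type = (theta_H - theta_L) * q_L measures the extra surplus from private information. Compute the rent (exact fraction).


Step 1: theta_H - theta_L = 49 - 17 = 32
Step 2: Information rent = (theta_H - theta_L) * q_L
Step 3: = 32 * 9/10
Step 4: = 144/5

144/5


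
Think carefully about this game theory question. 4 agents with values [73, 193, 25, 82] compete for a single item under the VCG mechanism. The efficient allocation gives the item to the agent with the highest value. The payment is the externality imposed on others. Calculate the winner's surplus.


Step 1: The winner is the agent with the highest value: agent 1 with value 193
Step 2: Values of other agents: [73, 25, 82]
Step 3: VCG payment = max of others' values = 82
Step 4: Surplus = 193 - 82 = 111

111


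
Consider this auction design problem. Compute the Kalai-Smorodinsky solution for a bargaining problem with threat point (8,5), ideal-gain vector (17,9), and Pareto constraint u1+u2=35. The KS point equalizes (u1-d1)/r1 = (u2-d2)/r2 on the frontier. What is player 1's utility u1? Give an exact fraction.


Step 1: At the KS point, (u1-d1)/r1 = (u2-d2)/r2 = t and u1+u2 = 35
Step 2: u1 = d1 + r1*t and u2 = d2 + r2*t, so (d1 + r1*t) + (d2 + r2*t) = 35
Step 3: t = (35 - 8 - 5)/(17 + 9) = 22/26 = 11/13
Step 4: u1 = d1 + r1*t = 8 + 17 * 11/13 = 291/13
Step 5: (Check: u2 = d2 + r2*t = 164/13; u1+u2 = 291/13 + 164/13 = 35, on the frontier.)

291/13


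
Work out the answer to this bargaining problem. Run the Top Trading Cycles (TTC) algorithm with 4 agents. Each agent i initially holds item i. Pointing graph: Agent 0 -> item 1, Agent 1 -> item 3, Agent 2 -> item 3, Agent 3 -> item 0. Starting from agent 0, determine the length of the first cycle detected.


Step 1: Trace the pointer graph from agent 0: 0 -> 1 -> 3 -> 0
Step 2: A cycle is detected when we revisit agent 0
Step 3: The cycle is: 0 -> 1 -> 3 -> 0
Step 4: Cycle length = 3

3


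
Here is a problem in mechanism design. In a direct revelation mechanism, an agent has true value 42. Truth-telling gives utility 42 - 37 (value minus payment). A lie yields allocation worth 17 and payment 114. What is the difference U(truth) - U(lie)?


Step 1: U(truth) = value - payment = 42 - 37 = 5
Step 2: U(lie) = allocation - payment = 17 - 114 = -97
Step 3: IC gap = 5 - (-97) = 102

102


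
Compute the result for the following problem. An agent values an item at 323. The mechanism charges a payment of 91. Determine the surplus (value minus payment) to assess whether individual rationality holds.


Step 1: Surplus = value - payment = 323 - 91 = 232
Step 2: IR is satisfied (surplus >= 0)

232


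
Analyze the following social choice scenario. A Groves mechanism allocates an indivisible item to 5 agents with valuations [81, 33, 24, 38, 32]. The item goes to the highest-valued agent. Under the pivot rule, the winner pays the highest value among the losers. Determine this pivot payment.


Step 1: The efficient winner is agent 0 with value 81
Step 2: Other agents' values: [33, 24, 38, 32]
Step 3: Pivot payment = max(others) = 38
Step 4: The winner pays 38

38


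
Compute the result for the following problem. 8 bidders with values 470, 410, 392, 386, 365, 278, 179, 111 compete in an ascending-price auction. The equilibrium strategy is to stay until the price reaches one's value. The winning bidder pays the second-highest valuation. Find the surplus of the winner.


Step 1: Identify the highest value: 470
Step 2: Identify the second-highest value: 410
Step 3: The final price = second-highest value = 410
Step 4: Surplus = 470 - 410 = 60

60


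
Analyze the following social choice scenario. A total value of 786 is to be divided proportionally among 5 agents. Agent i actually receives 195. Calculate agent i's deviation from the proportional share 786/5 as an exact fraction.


Step 1: Proportional share = 786/5
Step 2: Agent's actual allocation = 195
Step 3: Excess = 195 - 786/5 = 189/5

189/5


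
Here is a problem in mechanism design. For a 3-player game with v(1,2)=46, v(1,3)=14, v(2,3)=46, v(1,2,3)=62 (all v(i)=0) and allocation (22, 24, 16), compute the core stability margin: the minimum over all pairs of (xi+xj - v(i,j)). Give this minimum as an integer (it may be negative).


Step 1: Slack for coalition (1,2): x1+x2 - v12 = 46 - 46 = 0
Step 2: Slack for coalition (1,3): x1+x3 - v13 = 38 - 14 = 24
Step 3: Slack for coalition (2,3): x2+x3 - v23 = 40 - 46 = -6
Step 4: Minimum slack = min(0, 24, -6) = -6, attained by (2,3); coalition (2,3) can block (slack < 0), so the allocation is not in the core

-6


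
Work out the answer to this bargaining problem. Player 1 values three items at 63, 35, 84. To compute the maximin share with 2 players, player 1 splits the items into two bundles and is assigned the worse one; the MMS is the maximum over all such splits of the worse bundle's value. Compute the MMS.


Step 1: Item values = 63, 35, 84
Step 2: Enumerate all 2-bundle partitions and take the smaller bundle:
  Partition 1: {63} vs {35,84} -> bundles 63, 119; min = 63
  Partition 2: {35} vs {63,84} -> bundles 35, 147; min = 35
  Partition 3: {84} vs {63,35} -> bundles 84, 98; min = 84
Step 3: MMS = max(63, 35, 84) = 84

84


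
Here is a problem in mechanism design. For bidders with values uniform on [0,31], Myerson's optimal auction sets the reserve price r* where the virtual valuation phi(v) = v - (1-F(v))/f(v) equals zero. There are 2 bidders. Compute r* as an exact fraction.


Step 1: For U[0,31], F(v) = v/31 and f(v) = 1/31
Step 2: phi(v) = v - (1 - v/31)/(1/31) = v - (31 - v) = 2v - 31
Step 3: Set phi(r*) = 0: 2r* - 31 = 0
Step 4: r* = 31/2 (the number of bidders n = 2 does not enter)

31/2


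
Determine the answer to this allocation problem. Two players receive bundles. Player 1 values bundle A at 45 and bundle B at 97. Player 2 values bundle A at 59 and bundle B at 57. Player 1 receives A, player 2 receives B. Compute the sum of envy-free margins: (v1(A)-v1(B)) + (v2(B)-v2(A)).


Step 1: Player 1's margin = v1(A) - v1(B) = 45 - 97 = -52
Step 2: Player 2's margin = v2(B) - v2(A) = 57 - 59 = -2
Step 3: Total margin = -52 + -2 = -54

-54


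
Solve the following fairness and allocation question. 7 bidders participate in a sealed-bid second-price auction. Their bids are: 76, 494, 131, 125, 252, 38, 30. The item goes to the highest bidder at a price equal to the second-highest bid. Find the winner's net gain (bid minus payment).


Step 1: Sort bids in descending order: 494, 252, 131, 125, 76, 38, 30
Step 2: The winning bid is the highest: 494
Step 3: The payment equals the second-highest bid: 252
Step 4: Surplus = winner's bid - payment = 494 - 252 = 242

242


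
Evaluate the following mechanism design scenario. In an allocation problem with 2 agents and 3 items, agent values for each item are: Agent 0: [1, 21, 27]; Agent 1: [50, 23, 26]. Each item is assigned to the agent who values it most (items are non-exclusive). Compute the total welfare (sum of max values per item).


Step 1: For each item, find the maximum value among all agents.
Step 2: Item 0 -> Agent 1 (value 50)
Step 3: Item 1 -> Agent 1 (value 23)
Step 4: Item 2 -> Agent 0 (value 27)
Step 5: Total welfare = 50 + 23 + 27 = 100

100


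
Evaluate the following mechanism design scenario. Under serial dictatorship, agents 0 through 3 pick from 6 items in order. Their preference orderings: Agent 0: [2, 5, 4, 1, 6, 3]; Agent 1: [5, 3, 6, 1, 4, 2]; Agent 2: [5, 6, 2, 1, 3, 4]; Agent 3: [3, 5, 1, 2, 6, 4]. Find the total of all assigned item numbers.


Step 1: Agent 0 picks item 2
Step 2: Agent 1 picks item 5
Step 3: Agent 2 picks item 6
Step 4: Agent 3 picks item 3
Step 5: Sum = 2 + 5 + 6 + 3 = 16

16


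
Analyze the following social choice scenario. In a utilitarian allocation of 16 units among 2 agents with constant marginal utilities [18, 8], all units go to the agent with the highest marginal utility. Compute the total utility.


Step 1: The marginal utilities are [18, 8]
Step 2: The highest marginal utility is 18
Step 3: All 16 units go to that agent
Step 4: Total utility = 18 * 16 = 288

288


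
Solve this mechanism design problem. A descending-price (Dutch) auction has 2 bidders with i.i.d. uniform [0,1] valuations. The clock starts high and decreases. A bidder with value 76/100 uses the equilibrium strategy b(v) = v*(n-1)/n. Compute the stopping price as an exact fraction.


Step 1: Dutch auctions are strategically equivalent to first-price auctions
Step 2: The equilibrium bid is b(v) = v*(n-1)/n
Step 3: b = 19/25 * 1/2
Step 4: b = 19/50

19/50


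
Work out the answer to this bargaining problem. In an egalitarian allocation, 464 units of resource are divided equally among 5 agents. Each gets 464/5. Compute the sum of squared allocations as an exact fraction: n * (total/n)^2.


Step 1: Each agent's share = 464/5
Step 2: Square of each share = (464/5)^2 = 215296/25
Step 3: Sum of squares = 5 * 215296/25 = 215296/5

215296/5


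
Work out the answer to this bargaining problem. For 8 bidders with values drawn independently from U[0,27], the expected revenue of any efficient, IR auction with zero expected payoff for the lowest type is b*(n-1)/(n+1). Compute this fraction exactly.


Step 1: By Revenue Equivalence, expected revenue = b*(n-1)/(n+1)
Step 2: Substituting n = 8, b = 27
Step 3: Revenue = 27*(8-1)/(8+1) = 27*7/9
Step 4: Revenue = 189/9 = 21

21


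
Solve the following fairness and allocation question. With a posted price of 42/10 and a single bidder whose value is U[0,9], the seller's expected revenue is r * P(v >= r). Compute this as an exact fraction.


Step 1: Posted price r = 21/5, value support [0,9]
Step 2: P(v >= r) = (9 - 21/5)/9 = 8/15
Step 3: Expected revenue = r * P(v >= r) = 21/5 * 8/15
Step 4: Revenue = 56/25

56/25


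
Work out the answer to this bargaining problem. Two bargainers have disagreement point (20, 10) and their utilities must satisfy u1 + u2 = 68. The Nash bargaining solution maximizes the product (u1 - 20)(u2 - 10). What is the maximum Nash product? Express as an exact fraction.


Step 1: The Nash solution splits surplus symmetrically above the disagreement point
Step 2: u1 = (total + d1 - d2)/2 = (68 + 20 - 10)/2 = 39
Step 3: u2 = (total - d1 + d2)/2 = (68 - 20 + 10)/2 = 29
Step 4: Nash product = (39 - 20) * (29 - 10)
Step 5: = 19 * 19 = 361

361


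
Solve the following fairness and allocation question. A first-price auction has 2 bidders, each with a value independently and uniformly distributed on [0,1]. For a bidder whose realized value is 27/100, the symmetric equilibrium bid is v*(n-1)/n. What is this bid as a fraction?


Step 1: The symmetric BNE bidding function is b(v) = v * (n-1) / n
Step 2: Substitute v = 27/100 and n = 2
Step 3: b = 27/100 * 1/2
Step 4: b = 27/200

27/200


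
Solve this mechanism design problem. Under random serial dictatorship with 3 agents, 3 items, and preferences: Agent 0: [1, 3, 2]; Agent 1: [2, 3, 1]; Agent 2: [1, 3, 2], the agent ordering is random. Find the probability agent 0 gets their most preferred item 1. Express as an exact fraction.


Step 1: Agent 0 wants item 1
Step 2: There are 6 possible orderings of agents
Step 3: In 3 orderings, agent 0 gets item 1
Step 4: Probability = 3/6 = 1/2

1/2


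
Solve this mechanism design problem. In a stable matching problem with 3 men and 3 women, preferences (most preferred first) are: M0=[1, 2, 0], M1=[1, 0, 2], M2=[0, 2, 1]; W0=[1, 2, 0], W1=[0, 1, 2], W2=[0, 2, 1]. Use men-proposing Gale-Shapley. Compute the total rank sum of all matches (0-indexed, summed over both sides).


Step 1: Run Gale-Shapley (men propose, women hold best offer):
  M0 proposes to W1; she accepts
  M1 proposes to W1; rejected
  M1 proposes to W0; she accepts
  M2 proposes to W0; rejected
  M2 proposes to W2; she accepts
Step 2: Final matching: W0-M1, W1-M0, W2-M2
Step 3: 0-indexed ranks (man's rank of his match, then woman's): 1 + 0 + 0 + 0 + 1 + 1
Step 4: Total rank sum = 3

3


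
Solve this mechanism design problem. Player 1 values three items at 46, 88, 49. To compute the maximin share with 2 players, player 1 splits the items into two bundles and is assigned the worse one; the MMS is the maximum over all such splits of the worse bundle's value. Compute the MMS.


Step 1: Item values = 46, 88, 49
Step 2: Enumerate all 2-bundle partitions and take the smaller bundle:
  Partition 1: {46} vs {88,49} -> bundles 46, 137; min = 46
  Partition 2: {88} vs {46,49} -> bundles 88, 95; min = 88
  Partition 3: {49} vs {46,88} -> bundles 49, 134; min = 49
Step 3: MMS = max(46, 88, 49) = 88

88


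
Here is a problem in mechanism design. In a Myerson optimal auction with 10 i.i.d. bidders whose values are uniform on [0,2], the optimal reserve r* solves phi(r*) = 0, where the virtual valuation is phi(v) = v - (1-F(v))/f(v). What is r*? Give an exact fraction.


Step 1: For U[0,2], F(v) = v/2 and f(v) = 1/2
Step 2: phi(v) = v - (1 - v/2)/(1/2) = v - (2 - v) = 2v - 2
Step 3: Set phi(r*) = 0: 2r* - 2 = 0
Step 4: r* = 2/2 = 1 (the number of bidders n = 10 does not enter)

1


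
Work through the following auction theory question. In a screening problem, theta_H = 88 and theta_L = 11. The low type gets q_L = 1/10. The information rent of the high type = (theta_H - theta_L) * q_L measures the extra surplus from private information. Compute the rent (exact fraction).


Step 1: theta_H - theta_L = 88 - 11 = 77
Step 2: Information rent = (theta_H - theta_L) * q_L
Step 3: = 77 * 1/10
Step 4: = 77/10

77/10


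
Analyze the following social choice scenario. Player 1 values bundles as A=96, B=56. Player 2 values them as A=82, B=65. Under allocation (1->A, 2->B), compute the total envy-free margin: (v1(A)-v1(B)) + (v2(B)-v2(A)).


Step 1: Player 1's margin = v1(A) - v1(B) = 96 - 56 = 40
Step 2: Player 2's margin = v2(B) - v2(A) = 65 - 82 = -17
Step 3: Total margin = 40 + -17 = 23

23


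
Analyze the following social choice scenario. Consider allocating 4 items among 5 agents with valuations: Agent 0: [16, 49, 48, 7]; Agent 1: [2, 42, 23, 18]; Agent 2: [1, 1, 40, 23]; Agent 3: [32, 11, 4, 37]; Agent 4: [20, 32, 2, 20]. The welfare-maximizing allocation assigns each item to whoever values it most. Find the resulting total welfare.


Step 1: For each item, find the maximum value among all agents.
Step 2: Item 0 -> Agent 3 (value 32)
Step 3: Item 1 -> Agent 0 (value 49)
Step 4: Item 2 -> Agent 0 (value 48)
Step 5: Item 3 -> Agent 3 (value 37)
Step 6: Total welfare = 32 + 49 + 48 + 37 = 166

166


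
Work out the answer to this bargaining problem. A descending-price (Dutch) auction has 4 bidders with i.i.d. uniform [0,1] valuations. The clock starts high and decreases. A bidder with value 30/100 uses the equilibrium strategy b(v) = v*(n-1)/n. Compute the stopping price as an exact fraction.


Step 1: Dutch auctions are strategically equivalent to first-price auctions
Step 2: The equilibrium bid is b(v) = v*(n-1)/n
Step 3: b = 3/10 * 3/4
Step 4: b = 9/40

9/40


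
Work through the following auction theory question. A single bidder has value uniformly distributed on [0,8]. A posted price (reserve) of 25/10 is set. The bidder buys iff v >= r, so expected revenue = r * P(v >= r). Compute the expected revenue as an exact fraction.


Step 1: Posted price r = 5/2, value support [0,8]
Step 2: P(v >= r) = (8 - 5/2)/8 = 11/16
Step 3: Expected revenue = r * P(v >= r) = 5/2 * 11/16
Step 4: Revenue = 55/32

55/32


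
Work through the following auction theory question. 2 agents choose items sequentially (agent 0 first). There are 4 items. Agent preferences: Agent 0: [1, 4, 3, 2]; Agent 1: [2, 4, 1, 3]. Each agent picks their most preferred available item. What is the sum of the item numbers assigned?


Step 1: Agent 0 picks item 1
Step 2: Agent 1 picks item 2
Step 3: Sum = 1 + 2 = 3

3


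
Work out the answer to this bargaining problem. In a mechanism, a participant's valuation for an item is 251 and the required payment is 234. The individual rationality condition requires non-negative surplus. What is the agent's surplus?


Step 1: Surplus = value - payment = 251 - 234 = 17
Step 2: IR is satisfied (surplus >= 0)

17


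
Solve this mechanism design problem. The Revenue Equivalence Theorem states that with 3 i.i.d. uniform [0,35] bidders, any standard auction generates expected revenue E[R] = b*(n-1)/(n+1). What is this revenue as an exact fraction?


Step 1: By Revenue Equivalence, expected revenue = b*(n-1)/(n+1)
Step 2: Substituting n = 3, b = 35
Step 3: Revenue = 35*(3-1)/(3+1) = 35*2/4
Step 4: Revenue = 70/4 = 35/2

35/2


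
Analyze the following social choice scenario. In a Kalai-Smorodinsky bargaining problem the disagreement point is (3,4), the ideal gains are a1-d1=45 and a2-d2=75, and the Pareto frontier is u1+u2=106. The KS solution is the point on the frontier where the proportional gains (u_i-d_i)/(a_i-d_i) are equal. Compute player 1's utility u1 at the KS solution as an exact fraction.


Step 1: At the KS point, (u1-d1)/r1 = (u2-d2)/r2 = t and u1+u2 = 106
Step 2: u1 = d1 + r1*t and u2 = d2 + r2*t, so (d1 + r1*t) + (d2 + r2*t) = 106
Step 3: t = (106 - 3 - 4)/(45 + 75) = 99/120 = 33/40
Step 4: u1 = d1 + r1*t = 3 + 45 * 33/40 = 321/8
Step 5: (Check: u2 = d2 + r2*t = 527/8; u1+u2 = 321/8 + 527/8 = 106, on the frontier.)

321/8


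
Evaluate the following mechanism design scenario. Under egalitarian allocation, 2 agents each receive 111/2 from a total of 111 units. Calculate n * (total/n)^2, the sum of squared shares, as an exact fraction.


Step 1: Each agent's share = 111/2
Step 2: Square of each share = (111/2)^2 = 12321/4
Step 3: Sum of squares = 2 * 12321/4 = 12321/2

12321/2


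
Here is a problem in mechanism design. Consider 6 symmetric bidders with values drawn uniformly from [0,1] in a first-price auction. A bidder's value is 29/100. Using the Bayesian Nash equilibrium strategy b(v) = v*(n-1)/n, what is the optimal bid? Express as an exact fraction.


Step 1: The symmetric BNE bidding function is b(v) = v * (n-1) / n
Step 2: Substitute v = 29/100 and n = 6
Step 3: b = 29/100 * 5/6
Step 4: b = 29/120

29/120


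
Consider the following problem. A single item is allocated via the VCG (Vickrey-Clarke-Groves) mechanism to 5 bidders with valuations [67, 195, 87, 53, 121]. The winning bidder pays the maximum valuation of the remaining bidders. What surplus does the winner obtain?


Step 1: The winner is the agent with the highest value: agent 1 with value 195
Step 2: Values of other agents: [67, 87, 53, 121]
Step 3: VCG payment = max of others' values = 121
Step 4: Surplus = 195 - 121 = 74

74


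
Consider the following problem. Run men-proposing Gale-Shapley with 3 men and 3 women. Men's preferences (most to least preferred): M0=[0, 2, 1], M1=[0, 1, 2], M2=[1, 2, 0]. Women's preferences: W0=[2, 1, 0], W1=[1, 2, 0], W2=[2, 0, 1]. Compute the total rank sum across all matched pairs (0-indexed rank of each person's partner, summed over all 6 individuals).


Step 1: Run Gale-Shapley (men propose, women hold best offer):
  M0 proposes to W0; she accepts
  M1 proposes to W0; she switches from M0
  M2 proposes to W1; she accepts
  M0 proposes to W2; she accepts
Step 2: Final matching: W0-M1, W1-M2, W2-M0
Step 3: 0-indexed ranks (man's rank of his match, then woman's): 0 + 1 + 0 + 1 + 1 + 1
Step 4: Total rank sum = 4

4


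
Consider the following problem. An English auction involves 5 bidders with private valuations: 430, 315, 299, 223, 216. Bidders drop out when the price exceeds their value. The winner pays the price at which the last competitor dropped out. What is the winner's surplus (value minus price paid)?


Step 1: Identify the highest value: 430
Step 2: Identify the second-highest value: 315
Step 3: The final price = second-highest value = 315
Step 4: Surplus = 430 - 315 = 115

115


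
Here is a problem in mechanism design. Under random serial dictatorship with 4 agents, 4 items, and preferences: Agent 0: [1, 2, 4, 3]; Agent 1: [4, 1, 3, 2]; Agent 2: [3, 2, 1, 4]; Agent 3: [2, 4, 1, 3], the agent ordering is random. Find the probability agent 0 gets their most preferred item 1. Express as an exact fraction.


Step 1: Agent 0 wants item 1
Step 2: There are 24 possible orderings of agents
Step 3: In 24 orderings, agent 0 gets item 1
Step 4: Probability = 24/24 = 1

1


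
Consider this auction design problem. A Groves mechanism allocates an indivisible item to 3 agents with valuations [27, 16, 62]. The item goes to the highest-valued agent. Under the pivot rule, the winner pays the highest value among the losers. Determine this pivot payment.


Step 1: The efficient winner is agent 2 with value 62
Step 2: Other agents' values: [27, 16]
Step 3: Pivot payment = max(others) = 27
Step 4: The winner pays 27

27


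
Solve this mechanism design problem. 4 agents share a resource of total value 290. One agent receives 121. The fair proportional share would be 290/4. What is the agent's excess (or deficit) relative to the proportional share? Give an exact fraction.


Step 1: Proportional share = 290/4 = 145/2
Step 2: Agent's actual allocation = 121
Step 3: Excess = 121 - 145/2 = 97/2

97/2


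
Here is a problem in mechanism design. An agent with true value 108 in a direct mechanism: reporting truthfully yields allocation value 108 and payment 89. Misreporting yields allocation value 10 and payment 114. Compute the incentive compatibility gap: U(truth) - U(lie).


Step 1: U(truth) = value - payment = 108 - 89 = 19
Step 2: U(lie) = allocation - payment = 10 - 114 = -104
Step 3: IC gap = 19 - (-104) = 123

123


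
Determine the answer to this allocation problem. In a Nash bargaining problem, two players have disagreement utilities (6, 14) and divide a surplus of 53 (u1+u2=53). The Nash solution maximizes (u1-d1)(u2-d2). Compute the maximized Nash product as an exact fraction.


Step 1: The Nash solution splits surplus symmetrically above the disagreement point
Step 2: u1 = (total + d1 - d2)/2 = (53 + 6 - 14)/2 = 45/2
Step 3: u2 = (total - d1 + d2)/2 = (53 - 6 + 14)/2 = 61/2
Step 4: Nash product = (45/2 - 6) * (61/2 - 14)
Step 5: = 33/2 * 33/2 = 1089/4

1089/4


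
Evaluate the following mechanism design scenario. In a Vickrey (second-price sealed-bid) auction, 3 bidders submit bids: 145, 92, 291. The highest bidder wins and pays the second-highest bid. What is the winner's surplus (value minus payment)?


Step 1: Sort bids in descending order: 291, 145, 92
Step 2: The winning bid is the highest: 291
Step 3: The payment equals the second-highest bid: 145
Step 4: Surplus = winner's bid - payment = 291 - 145 = 146

146


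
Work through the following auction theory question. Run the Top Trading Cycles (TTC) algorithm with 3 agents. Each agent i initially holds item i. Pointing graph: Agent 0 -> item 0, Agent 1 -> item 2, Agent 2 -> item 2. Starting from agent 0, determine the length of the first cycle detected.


Step 1: Trace the pointer graph from agent 0: 0 -> 0
Step 2: A cycle is detected when we revisit agent 0
Step 3: The cycle is: 0 -> 0
Step 4: Cycle length = 1

1


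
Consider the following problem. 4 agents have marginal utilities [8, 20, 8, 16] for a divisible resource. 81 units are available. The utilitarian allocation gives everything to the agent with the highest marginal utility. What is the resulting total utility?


Step 1: The marginal utilities are [8, 20, 8, 16]
Step 2: The highest marginal utility is 20
Step 3: All 81 units go to that agent
Step 4: Total utility = 20 * 81 = 1620

1620


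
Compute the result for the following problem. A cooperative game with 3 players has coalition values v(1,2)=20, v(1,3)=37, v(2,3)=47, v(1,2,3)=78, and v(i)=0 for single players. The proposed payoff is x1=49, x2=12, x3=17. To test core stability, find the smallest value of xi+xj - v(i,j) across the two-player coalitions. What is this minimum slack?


Step 1: Slack for coalition (1,2): x1+x2 - v12 = 61 - 20 = 41
Step 2: Slack for coalition (1,3): x1+x3 - v13 = 66 - 37 = 29
Step 3: Slack for coalition (2,3): x2+x3 - v23 = 29 - 47 = -18
Step 4: Minimum slack = min(41, 29, -18) = -18, attained by (2,3); coalition (2,3) can block (slack < 0), so the allocation is not in the core

-18


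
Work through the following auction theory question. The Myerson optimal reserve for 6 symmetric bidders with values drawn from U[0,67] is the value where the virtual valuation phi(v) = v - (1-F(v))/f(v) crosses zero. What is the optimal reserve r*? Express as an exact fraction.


Step 1: For U[0,67], F(v) = v/67 and f(v) = 1/67
Step 2: phi(v) = v - (1 - v/67)/(1/67) = v - (67 - v) = 2v - 67
Step 3: Set phi(r*) = 0: 2r* - 67 = 0
Step 4: r* = 67/2 (the number of bidders n = 6 does not enter)

67/2


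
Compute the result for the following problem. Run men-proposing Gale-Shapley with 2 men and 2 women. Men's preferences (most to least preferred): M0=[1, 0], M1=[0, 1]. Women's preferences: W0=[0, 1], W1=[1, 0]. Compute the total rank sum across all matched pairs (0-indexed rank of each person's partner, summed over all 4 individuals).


Step 1: Run Gale-Shapley (men propose, women hold best offer):
  M0 proposes to W1; she accepts
  M1 proposes to W0; she accepts
Step 2: Final matching: W0-M1, W1-M0
Step 3: 0-indexed ranks (man's rank of his match, then woman's): 0 + 1 + 0 + 1
Step 4: Total rank sum = 2

2


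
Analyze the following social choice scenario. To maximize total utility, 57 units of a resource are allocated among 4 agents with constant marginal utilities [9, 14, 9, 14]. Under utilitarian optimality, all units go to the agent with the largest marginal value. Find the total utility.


Step 1: The marginal utilities are [9, 14, 9, 14]
Step 2: The highest marginal utility is 14
Step 3: All 57 units go to that agent
Step 4: Total utility = 14 * 57 = 798

798


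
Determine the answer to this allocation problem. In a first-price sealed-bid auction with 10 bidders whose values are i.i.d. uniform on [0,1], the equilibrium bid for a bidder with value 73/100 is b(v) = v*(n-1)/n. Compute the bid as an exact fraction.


Step 1: The symmetric BNE bidding function is b(v) = v * (n-1) / n
Step 2: Substitute v = 73/100 and n = 10
Step 3: b = 73/100 * 9/10
Step 4: b = 657/1000

657/1000


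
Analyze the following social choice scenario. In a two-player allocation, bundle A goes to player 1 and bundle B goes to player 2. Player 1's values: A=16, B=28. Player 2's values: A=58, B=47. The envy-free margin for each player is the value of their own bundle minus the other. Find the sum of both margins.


Step 1: Player 1's margin = v1(A) - v1(B) = 16 - 28 = -12
Step 2: Player 2's margin = v2(B) - v2(A) = 47 - 58 = -11
Step 3: Total margin = -12 + -11 = -23

-23


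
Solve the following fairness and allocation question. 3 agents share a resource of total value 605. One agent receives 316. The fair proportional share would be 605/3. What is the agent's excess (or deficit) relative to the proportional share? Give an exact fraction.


Step 1: Proportional share = 605/3
Step 2: Agent's actual allocation = 316
Step 3: Excess = 316 - 605/3 = 343/3

343/3


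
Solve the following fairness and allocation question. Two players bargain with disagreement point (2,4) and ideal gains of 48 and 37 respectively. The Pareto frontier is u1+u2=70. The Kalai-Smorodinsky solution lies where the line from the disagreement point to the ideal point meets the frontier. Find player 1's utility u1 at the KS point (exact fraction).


Step 1: At the KS point, (u1-d1)/r1 = (u2-d2)/r2 = t and u1+u2 = 70
Step 2: u1 = d1 + r1*t and u2 = d2 + r2*t, so (d1 + r1*t) + (d2 + r2*t) = 70
Step 3: t = (70 - 2 - 4)/(48 + 37) = 64/85
Step 4: u1 = d1 + r1*t = 2 + 48 * 64/85 = 3242/85
Step 5: (Check: u2 = d2 + r2*t = 2708/85; u1+u2 = 3242/85 + 2708/85 = 70, on the frontier.)

3242/85


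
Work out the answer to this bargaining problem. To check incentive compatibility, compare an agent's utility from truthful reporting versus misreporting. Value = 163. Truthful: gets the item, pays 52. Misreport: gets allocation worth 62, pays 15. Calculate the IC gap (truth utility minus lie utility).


Step 1: U(truth) = value - payment = 163 - 52 = 111
Step 2: U(lie) = allocation - payment = 62 - 15 = 47
Step 3: IC gap = 111 - 47 = 64

64


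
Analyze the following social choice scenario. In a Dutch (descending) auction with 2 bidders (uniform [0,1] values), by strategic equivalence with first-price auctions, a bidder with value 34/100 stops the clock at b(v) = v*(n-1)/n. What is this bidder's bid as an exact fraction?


Step 1: Dutch auctions are strategically equivalent to first-price auctions
Step 2: The equilibrium bid is b(v) = v*(n-1)/n
Step 3: b = 17/50 * 1/2
Step 4: b = 17/100

17/100


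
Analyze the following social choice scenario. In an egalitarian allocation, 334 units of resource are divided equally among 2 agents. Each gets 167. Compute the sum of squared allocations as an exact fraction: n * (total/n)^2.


Step 1: Each agent's share = 334/2 = 167
Step 2: Square of each share = (167)^2 = 27889
Step 3: Sum of squares = 2 * 27889 = 55778

55778


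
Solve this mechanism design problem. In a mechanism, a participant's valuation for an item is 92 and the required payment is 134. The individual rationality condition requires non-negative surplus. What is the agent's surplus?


Step 1: Surplus = value - payment = 92 - 134 = -42
Step 2: IR is violated (surplus < 0)

-42


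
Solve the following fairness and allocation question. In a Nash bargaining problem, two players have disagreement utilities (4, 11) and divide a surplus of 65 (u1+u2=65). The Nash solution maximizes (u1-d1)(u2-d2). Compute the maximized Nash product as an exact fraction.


Step 1: The Nash solution splits surplus symmetrically above the disagreement point
Step 2: u1 = (total + d1 - d2)/2 = (65 + 4 - 11)/2 = 29
Step 3: u2 = (total - d1 + d2)/2 = (65 - 4 + 11)/2 = 36
Step 4: Nash product = (29 - 4) * (36 - 11)
Step 5: = 25 * 25 = 625

625


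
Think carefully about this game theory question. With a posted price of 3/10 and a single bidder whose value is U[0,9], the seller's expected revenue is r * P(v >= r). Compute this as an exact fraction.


Step 1: Posted price r = 3/10, value support [0,9]
Step 2: P(v >= r) = (9 - 3/10)/9 = 29/30
Step 3: Expected revenue = r * P(v >= r) = 3/10 * 29/30
Step 4: Revenue = 29/100

29/100


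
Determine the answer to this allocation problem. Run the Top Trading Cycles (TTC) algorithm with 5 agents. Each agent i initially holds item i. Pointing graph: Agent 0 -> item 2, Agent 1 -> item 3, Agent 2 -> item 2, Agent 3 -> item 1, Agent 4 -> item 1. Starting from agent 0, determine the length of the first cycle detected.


Step 1: Trace the pointer graph from agent 0: 0 -> 2 -> 2
Step 2: A cycle is detected when we revisit agent 2
Step 3: The cycle is: 2 -> 2
Step 4: Cycle length = 1

1


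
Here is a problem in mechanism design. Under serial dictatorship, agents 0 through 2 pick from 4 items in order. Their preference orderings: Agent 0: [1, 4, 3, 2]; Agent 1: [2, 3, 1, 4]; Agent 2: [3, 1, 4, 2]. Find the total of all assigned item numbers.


Step 1: Agent 0 picks item 1
Step 2: Agent 1 picks item 2
Step 3: Agent 2 picks item 3
Step 4: Sum = 1 + 2 + 3 = 6

6
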